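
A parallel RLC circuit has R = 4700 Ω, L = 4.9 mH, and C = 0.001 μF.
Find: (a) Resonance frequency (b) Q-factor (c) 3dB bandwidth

Step 1 — Resonance: ω₀ = 1/√(LC) = 1/√(0.0049·1e-09) = 4.518e+05 rad/s.
Step 2 — f₀ = ω₀/(2π) = 7.19e+04 Hz.
Step 3 — Parallel Q: Q = R/(ω₀L) = 4700/(4.518e+05·0.0049) = 2.123.
Step 4 — Bandwidth: Δω = ω₀/Q = 2.128e+05 rad/s; BW = Δω/(2π) = 3.386e+04 Hz.

(a) f₀ = 7.19e+04 Hz  (b) Q = 2.123  (c) BW = 3.386e+04 Hz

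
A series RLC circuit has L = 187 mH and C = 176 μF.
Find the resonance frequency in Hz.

Step 1 — Resonance condition Im(Z)=0 gives ω₀ = 1/√(LC).
Step 2 — ω₀ = 1/√(0.187·0.000176) = 174.3 rad/s.
Step 3 — f₀ = ω₀/(2π) = 27.74 Hz.

f₀ = 27.74 Hz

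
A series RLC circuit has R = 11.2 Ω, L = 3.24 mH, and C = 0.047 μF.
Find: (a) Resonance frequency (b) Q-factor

Step 1 — Resonance condition Im(Z)=0 gives ω₀ = 1/√(LC).
Step 2 — ω₀ = 1/√(0.00324·4.7e-08) = 8.104e+04 rad/s.
Step 3 — f₀ = ω₀/(2π) = 1.29e+04 Hz.
Step 4 — Series Q: Q = ω₀L/R = 8.104e+04·0.00324/11.2 = 23.44.

(a) f₀ = 1.29e+04 Hz  (b) Q = 23.44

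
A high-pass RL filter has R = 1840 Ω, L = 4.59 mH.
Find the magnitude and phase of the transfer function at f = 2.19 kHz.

Step 1 — Angular frequency: ω = 2π·2190 = 1.376e+04 rad/s.
Step 2 — Transfer function: H(jω) = jωL/(R + jωL).
Step 3 — Numerator jωL = j·63.16; denominator R + jωL = 1840 + j63.16.
Step 4 — H = 0.001177 + j0.03429.
Step 5 — Magnitude: |H| = 0.03431 (-29.3 dB); phase: φ = 88.0°.

|H| = 0.03431 (-29.3 dB), φ = 88.0°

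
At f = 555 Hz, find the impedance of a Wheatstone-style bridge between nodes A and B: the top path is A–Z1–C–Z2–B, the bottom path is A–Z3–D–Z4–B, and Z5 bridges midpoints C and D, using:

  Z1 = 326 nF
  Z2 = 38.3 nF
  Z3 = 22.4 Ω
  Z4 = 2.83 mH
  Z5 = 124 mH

Step 1 — Angular frequency: ω = 2π·f = 2π·555 = 3487 rad/s.
Step 2 — Component impedances:
  Z1: Z = 1/(jωC) = -j/(ω·C) = 0 - j879.6 Ω
  Z2: Z = 1/(jωC) = -j/(ω·C) = 0 - j7487 Ω
  Z3: Z = R = 22.4 Ω
  Z4: Z = jωL = j·3487·0.00283 = 0 + j9.869 Ω
  Z5: Z = jωL = j·3487·0.124 = 0 + j432.4 Ω
Step 3 — Bridge requires nodal analysis (the Z5 bridge couples midpoints C and D, so the two paths cannot be reduced to a simple series/parallel combination). Setting node B to ground and injecting 1 A at node A, the 3-node admittance system at A, C, D solves to V_A = Z_AB = 22.27 + j8.697 Ω = 23.91∠21.3° Ω.

Z = 22.27 + j8.697 Ω = 23.91∠21.3° Ω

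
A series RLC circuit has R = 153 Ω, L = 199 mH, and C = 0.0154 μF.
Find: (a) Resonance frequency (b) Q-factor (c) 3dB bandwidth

Step 1 — Resonance: ω₀ = 1/√(LC) = 1/√(0.199·1.54e-08) = 1.806e+04 rad/s.
Step 2 — f₀ = ω₀/(2π) = 2875 Hz.
Step 3 — Series Q: Q = ω₀L/R = 1.806e+04·0.199/153 = 23.49.
Step 4 — Bandwidth: Δω = ω₀/Q = 768.8 rad/s; BW = Δω/(2π) = 122.4 Hz.

(a) f₀ = 2875 Hz  (b) Q = 23.49  (c) BW = 122.4 Hz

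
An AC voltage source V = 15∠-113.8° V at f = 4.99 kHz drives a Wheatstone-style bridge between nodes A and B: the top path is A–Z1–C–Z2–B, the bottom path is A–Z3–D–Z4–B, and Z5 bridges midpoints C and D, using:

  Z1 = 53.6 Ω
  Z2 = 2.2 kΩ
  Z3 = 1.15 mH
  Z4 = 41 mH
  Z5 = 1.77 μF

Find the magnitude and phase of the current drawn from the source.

Step 1 — Angular frequency: ω = 2π·f = 2π·4990 = 3.135e+04 rad/s.
Step 2 — Component impedances:
  Z1: Z = R = 53.6 Ω
  Z2: Z = R = 2200 Ω
  Z3: Z = jωL = j·3.135e+04·0.00115 = 0 + j36.06 Ω
  Z4: Z = jωL = j·3.135e+04·0.041 = 0 + j1285 Ω
  Z5: Z = 1/(jωC) = -j/(ω·C) = 0 - j18.02 Ω
Step 3 — Bridge requires nodal analysis (the Z5 bridge couples midpoints C and D, so the two paths cannot be reduced to a simple series/parallel combination). Setting node B to ground and injecting 1 A at node A, the 3-node admittance system at A, C, D solves to V_A = Z_AB = 576.7 + j983.1 Ω = 1140∠59.6° Ω.
Step 4 — Source phasor: V = 15∠-113.8° V = -6.053 - j13.72 V.
Step 5 — Ohm's law: I = V / Z_total = (-6.053 - j13.72) / (576.7 + j983.1) = -0.01307 - j0.001512 A.
Step 6 — Convert to polar: |I| = 0.01316 A, ∠I = -173.4°.

I = 0.01316∠-173.4° A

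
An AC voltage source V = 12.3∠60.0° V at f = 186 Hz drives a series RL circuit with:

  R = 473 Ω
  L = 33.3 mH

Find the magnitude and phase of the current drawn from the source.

Step 1 — Angular frequency: ω = 2π·f = 2π·186 = 1169 rad/s.
Step 2 — Component impedances:
  R: Z = R = 473 Ω
  L: Z = jωL = j·1169·0.0333 = 0 + j38.92 Ω
Step 3 — Series combination: Z_total = R + L = 473 + j38.92 Ω = 474.6∠4.7° Ω.
Step 4 — Source phasor: V = 12.3∠60.0° V = 6.15 + j10.65 V.
Step 5 — Ohm's law: I = V / Z_total = (6.15 + j10.65) / (473 + j38.92) = 0.01476 + j0.02131 A.
Step 6 — Convert to polar: |I| = 0.02592 A, ∠I = 55.3°.

I = 0.02592∠55.3° A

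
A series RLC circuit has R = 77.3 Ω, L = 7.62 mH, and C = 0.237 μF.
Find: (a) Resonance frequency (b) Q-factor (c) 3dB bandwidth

Step 1 — Resonance condition Im(Z)=0 gives ω₀ = 1/√(LC).
Step 2 — ω₀ = 1/√(0.00762·2.37e-07) = 2.353e+04 rad/s.
Step 3 — f₀ = ω₀/(2π) = 3745 Hz.
Step 4 — Series Q: Q = ω₀L/R = 2.353e+04·0.00762/77.3 = 2.32.
Step 5 — 3dB bandwidth: Δω = ω₀/Q = 1.014e+04 rad/s; BW = Δω/(2π) = 1615 Hz.

(a) f₀ = 3745 Hz  (b) Q = 2.32  (c) BW = 1615 Hz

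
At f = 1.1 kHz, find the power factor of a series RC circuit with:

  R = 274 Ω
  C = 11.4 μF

Step 1 — Angular frequency: ω = 2π·f = 2π·1100 = 6912 rad/s.
Step 2 — Component impedances:
  R: Z = R = 274 Ω
  C: Z = 1/(jωC) = -j/(ω·C) = 0 - j12.69 Ω
Step 3 — Series combination: Z_total = R + C = 274 - j12.69 Ω = 274.3∠-2.7° Ω.
Step 4 — Power factor: PF = cos(φ) = Re(Z)/|Z| = 274/274.3 = 0.9989.
Step 5 — Type: Im(Z) = -12.69 ⇒ leading (phase φ = -2.7°).

PF = 0.9989 (leading, φ = -2.7°)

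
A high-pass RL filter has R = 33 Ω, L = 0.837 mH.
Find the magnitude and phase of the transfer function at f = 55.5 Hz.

Step 1 — Angular frequency: ω = 2π·55.5 = 348.7 rad/s.
Step 2 — Transfer function: H(jω) = jωL/(R + jωL).
Step 3 — Numerator jωL = j·0.2919; denominator R + jωL = 33 + j0.2919.
Step 4 — H = 7.822e-05 + j0.008844.
Step 5 — Magnitude: |H| = 0.008844 (-41.1 dB); phase: φ = 89.5°.

|H| = 0.008844 (-41.1 dB), φ = 89.5°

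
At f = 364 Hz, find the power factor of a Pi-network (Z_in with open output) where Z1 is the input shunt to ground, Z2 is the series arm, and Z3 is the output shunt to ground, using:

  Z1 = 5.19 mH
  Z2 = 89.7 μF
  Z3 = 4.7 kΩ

Step 1 — Angular frequency: ω = 2π·f = 2π·364 = 2287 rad/s.
Step 2 — Component impedances:
  Z1: Z = jωL = j·2287·0.00519 = 0 + j11.87 Ω
  Z2: Z = 1/(jωC) = -j/(ω·C) = 0 - j4.874 Ω
  Z3: Z = R = 4700 Ω
Step 3 — With open output, the series arm Z2 and the output shunt Z3 appear in series to ground: Z2 + Z3 = 4700 - j4.874 Ω.
Step 4 — Parallel with input shunt Z1: Z_in = Z1 || (Z2 + Z3) = 0.02998 + j11.87 Ω = 11.87∠89.9° Ω.
Step 5 — Power factor: PF = cos(φ) = Re(Z)/|Z| = 0.02998/11.87 = 0.002526.
Step 6 — Type: Im(Z) = 11.87 ⇒ lagging (phase φ = 89.9°).

PF = 0.002526 (lagging, φ = 89.9°)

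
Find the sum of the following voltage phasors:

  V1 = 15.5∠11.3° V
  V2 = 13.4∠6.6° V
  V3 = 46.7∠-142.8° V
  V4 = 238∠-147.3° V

Step 1 — Convert each phasor to rectangular form:
  V1 = 15.5·(cos(11.3°) + j·sin(11.3°)) = 15.2 + j3.037 V
  V2 = 13.4·(cos(6.6°) + j·sin(6.6°)) = 13.31 + j1.54 V
  V3 = 46.7·(cos(-142.8°) + j·sin(-142.8°)) = -37.2 - j28.23 V
  V4 = 238·(cos(-147.3°) + j·sin(-147.3°)) = -200.3 - j128.6 V
Step 2 — Sum components: V_total = -209 - j152.2 V.
Step 3 — Convert to polar: |V_total| = 258.5 V, ∠V_total = -143.9°.

V_total = 258.5∠-143.9° V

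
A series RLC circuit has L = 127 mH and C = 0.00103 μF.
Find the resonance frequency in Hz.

Step 1 — Resonance condition Im(Z)=0 gives ω₀ = 1/√(LC).
Step 2 — ω₀ = 1/√(0.127·1.03e-09) = 8.743e+04 rad/s.
Step 3 — f₀ = ω₀/(2π) = 1.392e+04 Hz.

f₀ = 1.392e+04 Hz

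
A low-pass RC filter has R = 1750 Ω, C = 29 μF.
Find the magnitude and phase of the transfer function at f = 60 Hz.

Step 1 — Angular frequency: ω = 2π·60 = 377 rad/s.
Step 2 — Transfer function: H(jω) = 1/(1 + jωRC).
Step 3 — Denominator: 1 + jωRC = 1 + j·377·1750·2.9e-05 = 1 + j19.13.
Step 4 — H = 0.002724 - j0.05213.
Step 5 — Magnitude: |H| = 0.0522 (-25.6 dB); phase: φ = -87.0°.

|H| = 0.0522 (-25.6 dB), φ = -87.0°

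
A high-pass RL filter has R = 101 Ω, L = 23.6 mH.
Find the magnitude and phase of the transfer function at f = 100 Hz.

Step 1 — Angular frequency: ω = 2π·100 = 628.3 rad/s.
Step 2 — Transfer function: H(jω) = jωL/(R + jωL).
Step 3 — Numerator jωL = j·14.83; denominator R + jωL = 101 + j14.83.
Step 4 — H = 0.0211 + j0.1437.
Step 5 — Magnitude: |H| = 0.1453 (-16.8 dB); phase: φ = 81.6°.

|H| = 0.1453 (-16.8 dB), φ = 81.6°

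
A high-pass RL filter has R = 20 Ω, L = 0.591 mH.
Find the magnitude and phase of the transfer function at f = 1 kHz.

Step 1 — Angular frequency: ω = 2π·1000 = 6283 rad/s.
Step 2 — Transfer function: H(jω) = jωL/(R + jωL).
Step 3 — Numerator jωL = j·3.713; denominator R + jωL = 20 + j3.713.
Step 4 — H = 0.03332 + j0.1795.
Step 5 — Magnitude: |H| = 0.1825 (-14.8 dB); phase: φ = 79.5°.

|H| = 0.1825 (-14.8 dB), φ = 79.5°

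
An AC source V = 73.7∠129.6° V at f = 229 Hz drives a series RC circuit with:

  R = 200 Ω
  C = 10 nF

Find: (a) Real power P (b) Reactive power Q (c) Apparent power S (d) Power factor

Step 1 — Angular frequency: ω = 2π·f = 2π·229 = 1439 rad/s.
Step 2 — Component impedances:
  R: Z = R = 200 Ω
  C: Z = 1/(jωC) = -j/(ω·C) = 0 - j6.95e+04 Ω
Step 3 — Series combination: Z_total = R + C = 200 - j6.95e+04 Ω = 6.95e+04∠-89.8° Ω.
Step 4 — Source phasor: V = 73.7∠129.6° V = -46.98 + j56.79 V.
Step 5 — Current: I = V / Z = -0.000819 - j0.0006736 A = 0.00106∠-140.6° A.
Step 6 — Complex power: S = V·I* = 0.0002249 - j0.07815 VA.
Step 7 — Real power: P = Re(S) = 0.0002249 W.
Step 8 — Reactive power: Q = Im(S) = -0.07815 VAR.
Step 9 — Apparent power: |S| = 0.07815 VA.
Step 10 — Power factor: PF = P/|S| = 0.002878 (leading).

(a) P = 0.0002249 W  (b) Q = -0.07815 VAR  (c) S = 0.07815 VA  (d) PF = 0.002878 (leading)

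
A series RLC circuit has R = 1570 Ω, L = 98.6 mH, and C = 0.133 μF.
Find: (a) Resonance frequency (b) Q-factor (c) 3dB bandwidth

Step 1 — Resonance condition Im(Z)=0 gives ω₀ = 1/√(LC).
Step 2 — ω₀ = 1/√(0.0986·1.33e-07) = 8732 rad/s.
Step 3 — f₀ = ω₀/(2π) = 1390 Hz.
Step 4 — Series Q: Q = ω₀L/R = 8732·0.0986/1570 = 0.5484.
Step 5 — 3dB bandwidth: Δω = ω₀/Q = 1.592e+04 rad/s; BW = Δω/(2π) = 2534 Hz.

(a) f₀ = 1390 Hz  (b) Q = 0.5484  (c) BW = 2534 Hz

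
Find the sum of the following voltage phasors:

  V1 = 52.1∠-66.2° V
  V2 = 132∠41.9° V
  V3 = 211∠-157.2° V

Step 1 — Convert each phasor to rectangular form:
  V1 = 52.1·(cos(-66.2°) + j·sin(-66.2°)) = 21.02 - j47.67 V
  V2 = 132·(cos(41.9°) + j·sin(41.9°)) = 98.25 + j88.15 V
  V3 = 211·(cos(-157.2°) + j·sin(-157.2°)) = -194.5 - j81.77 V
Step 2 — Sum components: V_total = -75.24 - j41.28 V.
Step 3 — Convert to polar: |V_total| = 85.82 V, ∠V_total = -151.2°.

V_total = 85.82∠-151.2° V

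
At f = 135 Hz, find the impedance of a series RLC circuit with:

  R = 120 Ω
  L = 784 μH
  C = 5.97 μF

Step 1 — Angular frequency: ω = 2π·f = 2π·135 = 848.2 rad/s.
Step 2 — Component impedances:
  R: Z = R = 120 Ω
  L: Z = jωL = j·848.2·0.000784 = 0 + j0.665 Ω
  C: Z = 1/(jωC) = -j/(ω·C) = 0 - j197.5 Ω
Step 3 — Series combination: Z_total = R + L + C = 120 - j196.8 Ω = 230.5∠-58.6° Ω.

Z = 120 - j196.8 Ω = 230.5∠-58.6° Ω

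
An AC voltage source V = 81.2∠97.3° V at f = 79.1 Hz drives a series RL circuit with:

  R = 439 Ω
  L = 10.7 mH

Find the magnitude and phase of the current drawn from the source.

Step 1 — Angular frequency: ω = 2π·f = 2π·79.1 = 497 rad/s.
Step 2 — Component impedances:
  R: Z = R = 439 Ω
  L: Z = jωL = j·497·0.0107 = 0 + j5.318 Ω
Step 3 — Series combination: Z_total = R + L = 439 + j5.318 Ω = 439∠0.7° Ω.
Step 4 — Source phasor: V = 81.2∠97.3° V = -10.32 + j80.54 V.
Step 5 — Ohm's law: I = V / Z_total = (-10.32 + j80.54) / (439 + j5.318) = -0.02128 + j0.1837 A.
Step 6 — Convert to polar: |I| = 0.185 A, ∠I = 96.6°.

I = 0.185∠96.6° A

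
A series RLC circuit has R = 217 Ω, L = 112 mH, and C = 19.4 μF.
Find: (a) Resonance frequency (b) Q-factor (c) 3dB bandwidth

Step 1 — Resonance: ω₀ = 1/√(LC) = 1/√(0.112·1.94e-05) = 678.4 rad/s.
Step 2 — f₀ = ω₀/(2π) = 108 Hz.
Step 3 — Series Q: Q = ω₀L/R = 678.4·0.112/217 = 0.3501.
Step 4 — Bandwidth: Δω = ω₀/Q = 1937 rad/s; BW = Δω/(2π) = 308.4 Hz.

(a) f₀ = 108 Hz  (b) Q = 0.3501  (c) BW = 308.4 Hz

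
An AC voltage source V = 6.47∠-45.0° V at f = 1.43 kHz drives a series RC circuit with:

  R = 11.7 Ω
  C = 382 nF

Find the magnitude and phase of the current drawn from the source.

Step 1 — Angular frequency: ω = 2π·f = 2π·1430 = 8985 rad/s.
Step 2 — Component impedances:
  R: Z = R = 11.7 Ω
  C: Z = 1/(jωC) = -j/(ω·C) = 0 - j291.4 Ω
Step 3 — Series combination: Z_total = R + C = 11.7 - j291.4 Ω = 291.6∠-87.7° Ω.
Step 4 — Source phasor: V = 6.47∠-45.0° V = 4.575 - j4.575 V.
Step 5 — Ohm's law: I = V / Z_total = (4.575 - j4.575) / (11.7 - j291.4) = 0.01631 + j0.01505 A.
Step 6 — Convert to polar: |I| = 0.02219 A, ∠I = 42.7°.

I = 0.02219∠42.7° A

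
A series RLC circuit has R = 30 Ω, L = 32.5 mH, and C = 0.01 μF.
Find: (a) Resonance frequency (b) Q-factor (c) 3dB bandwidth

Step 1 — Resonance: ω₀ = 1/√(LC) = 1/√(0.0325·1e-08) = 5.547e+04 rad/s.
Step 2 — f₀ = ω₀/(2π) = 8828 Hz.
Step 3 — Series Q: Q = ω₀L/R = 5.547e+04·0.0325/30 = 60.09.
Step 4 — Bandwidth: Δω = ω₀/Q = 923.1 rad/s; BW = Δω/(2π) = 146.9 Hz.

(a) f₀ = 8828 Hz  (b) Q = 60.09  (c) BW = 146.9 Hz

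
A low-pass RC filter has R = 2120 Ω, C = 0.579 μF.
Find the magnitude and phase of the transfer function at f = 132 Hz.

Step 1 — Angular frequency: ω = 2π·132 = 829.4 rad/s.
Step 2 — Transfer function: H(jω) = 1/(1 + jωRC).
Step 3 — Denominator: 1 + jωRC = 1 + j·829.4·2120·5.79e-07 = 1 + j1.018.
Step 4 — H = 0.4911 - j0.4999.
Step 5 — Magnitude: |H| = 0.7008 (-3.1 dB); phase: φ = -45.5°.

|H| = 0.7008 (-3.1 dB), φ = -45.5°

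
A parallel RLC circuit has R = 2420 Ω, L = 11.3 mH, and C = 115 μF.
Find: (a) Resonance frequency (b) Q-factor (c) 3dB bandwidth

Step 1 — Resonance: ω₀ = 1/√(LC) = 1/√(0.0113·0.000115) = 877.2 rad/s.
Step 2 — f₀ = ω₀/(2π) = 139.6 Hz.
Step 3 — Parallel Q: Q = R/(ω₀L) = 2420/(877.2·0.0113) = 244.1.
Step 4 — Bandwidth: Δω = ω₀/Q = 3.593 rad/s; BW = Δω/(2π) = 0.5719 Hz.

(a) f₀ = 139.6 Hz  (b) Q = 244.1  (c) BW = 0.5719 Hz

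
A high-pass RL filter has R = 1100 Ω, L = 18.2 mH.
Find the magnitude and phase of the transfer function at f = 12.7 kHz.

Step 1 — Angular frequency: ω = 2π·1.27e+04 = 7.98e+04 rad/s.
Step 2 — Transfer function: H(jω) = jωL/(R + jωL).
Step 3 — Numerator jωL = j·1452; denominator R + jωL = 1100 + j1452.
Step 4 — H = 0.6355 + j0.4813.
Step 5 — Magnitude: |H| = 0.7972 (-2.0 dB); phase: φ = 37.1°.

|H| = 0.7972 (-2.0 dB), φ = 37.1°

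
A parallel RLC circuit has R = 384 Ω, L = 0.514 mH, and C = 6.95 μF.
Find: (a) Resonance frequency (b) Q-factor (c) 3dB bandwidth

Step 1 — Resonance: ω₀ = 1/√(LC) = 1/√(0.000514·6.95e-06) = 1.673e+04 rad/s.
Step 2 — f₀ = ω₀/(2π) = 2663 Hz.
Step 3 — Parallel Q: Q = R/(ω₀L) = 384/(1.673e+04·0.000514) = 44.65.
Step 4 — Bandwidth: Δω = ω₀/Q = 374.7 rad/s; BW = Δω/(2π) = 59.64 Hz.

(a) f₀ = 2663 Hz  (b) Q = 44.65  (c) BW = 59.64 Hz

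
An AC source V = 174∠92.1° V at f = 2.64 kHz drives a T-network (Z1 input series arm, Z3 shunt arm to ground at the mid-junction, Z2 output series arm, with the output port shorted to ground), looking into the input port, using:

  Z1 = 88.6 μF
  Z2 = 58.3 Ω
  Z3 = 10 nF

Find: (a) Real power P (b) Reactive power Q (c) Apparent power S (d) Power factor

Step 1 — Angular frequency: ω = 2π·f = 2π·2640 = 1.659e+04 rad/s.
Step 2 — Component impedances:
  Z1: Z = 1/(jωC) = -j/(ω·C) = 0 - j0.6804 Ω
  Z2: Z = R = 58.3 Ω
  Z3: Z = 1/(jωC) = -j/(ω·C) = 0 - j6029 Ω
Step 3 — With the output port shorted to ground, the output series arm Z2 runs from the junction to ground; the shunt arm Z3 also runs from the junction to ground. They appear in parallel: Z3 || Z2 = 58.29 - j0.5637 Ω.
Step 4 — Series with input arm Z1: Z_in = Z1 + (Z3 || Z2) = 58.29 - j1.244 Ω = 58.31∠-1.2° Ω.
Step 5 — Source phasor: V = 174∠92.1° V = -6.376 + j173.9 V.
Step 6 — Current: I = V / Z = -0.173 + j2.979 A = 2.984∠93.3° A.
Step 7 — Complex power: S = V·I* = 519.1 - j11.08 VA.
Step 8 — Real power: P = Re(S) = 519.1 W.
Step 9 — Reactive power: Q = Im(S) = -11.08 VAR.
Step 10 — Apparent power: |S| = 519.2 VA.
Step 11 — Power factor: PF = P/|S| = 0.9998 (leading).

(a) P = 519.1 W  (b) Q = -11.08 VAR  (c) S = 519.2 VA  (d) PF = 0.9998 (leading)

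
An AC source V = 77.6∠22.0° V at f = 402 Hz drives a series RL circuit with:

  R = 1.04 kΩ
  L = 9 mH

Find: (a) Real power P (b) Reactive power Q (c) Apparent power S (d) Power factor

Step 1 — Angular frequency: ω = 2π·f = 2π·402 = 2526 rad/s.
Step 2 — Component impedances:
  R: Z = R = 1040 Ω
  L: Z = jωL = j·2526·0.009 = 0 + j22.73 Ω
Step 3 — Series combination: Z_total = R + L = 1040 + j22.73 Ω = 1040∠1.3° Ω.
Step 4 — Source phasor: V = 77.6∠22.0° V = 71.95 + j29.07 V.
Step 5 — Current: I = V / Z = 0.06976 + j0.02643 A = 0.0746∠20.7° A.
Step 6 — Complex power: S = V·I* = 5.787 + j0.1265 VA.
Step 7 — Real power: P = Re(S) = 5.787 W.
Step 8 — Reactive power: Q = Im(S) = 0.1265 VAR.
Step 9 — Apparent power: |S| = 5.789 VA.
Step 10 — Power factor: PF = P/|S| = 0.9998 (lagging).

(a) P = 5.787 W  (b) Q = 0.1265 VAR  (c) S = 5.789 VA  (d) PF = 0.9998 (lagging)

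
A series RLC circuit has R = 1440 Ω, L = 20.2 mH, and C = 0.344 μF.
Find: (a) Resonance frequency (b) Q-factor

Step 1 — Resonance condition Im(Z)=0 gives ω₀ = 1/√(LC).
Step 2 — ω₀ = 1/√(0.0202·3.44e-07) = 1.2e+04 rad/s.
Step 3 — f₀ = ω₀/(2π) = 1909 Hz.
Step 4 — Series Q: Q = ω₀L/R = 1.2e+04·0.0202/1440 = 0.1683.

(a) f₀ = 1909 Hz  (b) Q = 0.1683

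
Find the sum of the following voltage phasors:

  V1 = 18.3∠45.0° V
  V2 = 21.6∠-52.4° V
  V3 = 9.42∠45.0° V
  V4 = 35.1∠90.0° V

Step 1 — Convert each phasor to rectangular form:
  V1 = 18.3·(cos(45.0°) + j·sin(45.0°)) = 12.94 + j12.94 V
  V2 = 21.6·(cos(-52.4°) + j·sin(-52.4°)) = 13.18 - j17.11 V
  V3 = 9.42·(cos(45.0°) + j·sin(45.0°)) = 6.661 + j6.661 V
  V4 = 35.1·(cos(90.0°) + j·sin(90.0°)) = 0 + j35.1 V
Step 2 — Sum components: V_total = 32.78 + j37.59 V.
Step 3 — Convert to polar: |V_total| = 49.87 V, ∠V_total = 48.9°.

V_total = 49.87∠48.9° V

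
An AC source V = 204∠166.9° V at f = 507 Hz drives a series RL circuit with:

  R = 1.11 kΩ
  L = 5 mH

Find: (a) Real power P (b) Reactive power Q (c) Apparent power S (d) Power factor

Step 1 — Angular frequency: ω = 2π·f = 2π·507 = 3186 rad/s.
Step 2 — Component impedances:
  R: Z = R = 1110 Ω
  L: Z = jωL = j·3186·0.005 = 0 + j15.93 Ω
Step 3 — Series combination: Z_total = R + L = 1110 + j15.93 Ω = 1110∠0.8° Ω.
Step 4 — Source phasor: V = 204∠166.9° V = -198.7 + j46.24 V.
Step 5 — Current: I = V / Z = -0.1784 + j0.04421 A = 0.1838∠166.1° A.
Step 6 — Complex power: S = V·I* = 37.48 + j0.5379 VA.
Step 7 — Real power: P = Re(S) = 37.48 W.
Step 8 — Reactive power: Q = Im(S) = 0.5379 VAR.
Step 9 — Apparent power: |S| = 37.49 VA.
Step 10 — Power factor: PF = P/|S| = 0.9999 (lagging).

(a) P = 37.48 W  (b) Q = 0.5379 VAR  (c) S = 37.49 VA  (d) PF = 0.9999 (lagging)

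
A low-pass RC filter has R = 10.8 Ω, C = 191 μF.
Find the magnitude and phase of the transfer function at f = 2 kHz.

Step 1 — Angular frequency: ω = 2π·2000 = 1.257e+04 rad/s.
Step 2 — Transfer function: H(jω) = 1/(1 + jωRC).
Step 3 — Denominator: 1 + jωRC = 1 + j·1.257e+04·10.8·0.000191 = 1 + j25.92.
Step 4 — H = 0.001486 - j0.03852.
Step 5 — Magnitude: |H| = 0.03855 (-28.3 dB); phase: φ = -87.8°.

|H| = 0.03855 (-28.3 dB), φ = -87.8°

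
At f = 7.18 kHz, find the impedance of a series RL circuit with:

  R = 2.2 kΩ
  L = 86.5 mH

Step 1 — Angular frequency: ω = 2π·f = 2π·7180 = 4.511e+04 rad/s.
Step 2 — Component impedances:
  R: Z = R = 2200 Ω
  L: Z = jωL = j·4.511e+04·0.0865 = 0 + j3902 Ω
Step 3 — Series combination: Z_total = R + L = 2200 + j3902 Ω = 4480∠60.6° Ω.

Z = 2200 + j3902 Ω = 4480∠60.6° Ω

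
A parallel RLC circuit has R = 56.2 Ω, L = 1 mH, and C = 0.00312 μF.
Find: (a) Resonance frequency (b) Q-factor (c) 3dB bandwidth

Step 1 — Resonance: ω₀ = 1/√(LC) = 1/√(0.001·3.12e-09) = 5.661e+05 rad/s.
Step 2 — f₀ = ω₀/(2π) = 9.01e+04 Hz.
Step 3 — Parallel Q: Q = R/(ω₀L) = 56.2/(5.661e+05·0.001) = 0.09927.
Step 4 — Bandwidth: Δω = ω₀/Q = 5.703e+06 rad/s; BW = Δω/(2π) = 9.077e+05 Hz.

(a) f₀ = 9.01e+04 Hz  (b) Q = 0.09927  (c) BW = 9.077e+05 Hz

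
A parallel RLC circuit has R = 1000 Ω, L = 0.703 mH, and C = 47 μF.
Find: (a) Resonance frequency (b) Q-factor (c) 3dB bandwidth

Step 1 — Resonance: ω₀ = 1/√(LC) = 1/√(0.000703·4.7e-05) = 5501 rad/s.
Step 2 — f₀ = ω₀/(2π) = 875.6 Hz.
Step 3 — Parallel Q: Q = R/(ω₀L) = 1000/(5501·0.000703) = 258.6.
Step 4 — Bandwidth: Δω = ω₀/Q = 21.28 rad/s; BW = Δω/(2π) = 3.386 Hz.

(a) f₀ = 875.6 Hz  (b) Q = 258.6  (c) BW = 3.386 Hz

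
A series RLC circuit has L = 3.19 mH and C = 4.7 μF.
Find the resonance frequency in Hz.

Step 1 — Resonance condition Im(Z)=0 gives ω₀ = 1/√(LC).
Step 2 — ω₀ = 1/√(0.00319·4.7e-06) = 8167 rad/s.
Step 3 — f₀ = ω₀/(2π) = 1300 Hz.

f₀ = 1300 Hz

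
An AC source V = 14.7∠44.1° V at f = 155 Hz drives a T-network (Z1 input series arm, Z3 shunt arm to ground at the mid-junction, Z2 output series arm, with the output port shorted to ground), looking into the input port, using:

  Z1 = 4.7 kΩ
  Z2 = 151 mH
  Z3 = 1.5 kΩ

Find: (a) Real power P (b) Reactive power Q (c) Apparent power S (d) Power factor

Step 1 — Angular frequency: ω = 2π·f = 2π·155 = 973.9 rad/s.
Step 2 — Component impedances:
  Z1: Z = R = 4700 Ω
  Z2: Z = jωL = j·973.9·0.151 = 0 + j147.1 Ω
  Z3: Z = R = 1500 Ω
Step 3 — With the output port shorted to ground, the output series arm Z2 runs from the junction to ground; the shunt arm Z3 also runs from the junction to ground. They appear in parallel: Z3 || Z2 = 14.28 + j145.7 Ω.
Step 4 — Series with input arm Z1: Z_in = Z1 + (Z3 || Z2) = 4714 + j145.7 Ω = 4717∠1.8° Ω.
Step 5 — Source phasor: V = 14.7∠44.1° V = 10.56 + j10.23 V.
Step 6 — Current: I = V / Z = 0.002304 + j0.002099 A = 0.003117∠42.3° A.
Step 7 — Complex power: S = V·I* = 0.04579 + j0.001415 VA.
Step 8 — Real power: P = Re(S) = 0.04579 W.
Step 9 — Reactive power: Q = Im(S) = 0.001415 VAR.
Step 10 — Apparent power: |S| = 0.04582 VA.
Step 11 — Power factor: PF = P/|S| = 0.9995 (lagging).

(a) P = 0.04579 W  (b) Q = 0.001415 VAR  (c) S = 0.04582 VA  (d) PF = 0.9995 (lagging)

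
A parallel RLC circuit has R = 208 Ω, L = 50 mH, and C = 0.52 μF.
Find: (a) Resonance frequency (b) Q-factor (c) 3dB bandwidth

Step 1 — Resonance: ω₀ = 1/√(LC) = 1/√(0.05·5.2e-07) = 6202 rad/s.
Step 2 — f₀ = ω₀/(2π) = 987 Hz.
Step 3 — Parallel Q: Q = R/(ω₀L) = 208/(6202·0.05) = 0.6708.
Step 4 — Bandwidth: Δω = ω₀/Q = 9246 rad/s; BW = Δω/(2π) = 1471 Hz.

(a) f₀ = 987 Hz  (b) Q = 0.6708  (c) BW = 1471 Hz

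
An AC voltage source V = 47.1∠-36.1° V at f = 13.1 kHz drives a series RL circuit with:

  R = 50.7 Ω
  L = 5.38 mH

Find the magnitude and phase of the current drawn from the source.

Step 1 — Angular frequency: ω = 2π·f = 2π·1.31e+04 = 8.231e+04 rad/s.
Step 2 — Component impedances:
  R: Z = R = 50.7 Ω
  L: Z = jωL = j·8.231e+04·0.00538 = 0 + j442.8 Ω
Step 3 — Series combination: Z_total = R + L = 50.7 + j442.8 Ω = 445.7∠83.5° Ω.
Step 4 — Source phasor: V = 47.1∠-36.1° V = 38.06 - j27.75 V.
Step 5 — Ohm's law: I = V / Z_total = (38.06 - j27.75) / (50.7 + j442.8) = -0.05215 - j0.09191 A.
Step 6 — Convert to polar: |I| = 0.1057 A, ∠I = -119.6°.

I = 0.1057∠-119.6° A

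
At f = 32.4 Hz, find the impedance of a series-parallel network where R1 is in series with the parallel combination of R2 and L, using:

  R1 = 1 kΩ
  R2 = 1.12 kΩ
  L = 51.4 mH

Step 1 — Angular frequency: ω = 2π·f = 2π·32.4 = 203.6 rad/s.
Step 2 — Component impedances:
  R1: Z = R = 1000 Ω
  R2: Z = R = 1120 Ω
  L: Z = jωL = j·203.6·0.0514 = 0 + j10.46 Ω
Step 3 — Parallel branch: R2 || L = 1/(1/R2 + 1/L) = 0.09775 + j10.46 Ω.
Step 4 — Series with R1: Z_total = R1 + (R2 || L) = 1000 + j10.46 Ω = 1000∠0.6° Ω.

Z = 1000 + j10.46 Ω = 1000∠0.6° Ω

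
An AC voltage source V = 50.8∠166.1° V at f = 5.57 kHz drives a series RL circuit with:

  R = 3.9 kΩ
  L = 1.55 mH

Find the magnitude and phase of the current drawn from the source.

Step 1 — Angular frequency: ω = 2π·f = 2π·5570 = 3.5e+04 rad/s.
Step 2 — Component impedances:
  R: Z = R = 3900 Ω
  L: Z = jωL = j·3.5e+04·0.00155 = 0 + j54.25 Ω
Step 3 — Series combination: Z_total = R + L = 3900 + j54.25 Ω = 3900∠0.8° Ω.
Step 4 — Source phasor: V = 50.8∠166.1° V = -49.31 + j12.2 V.
Step 5 — Ohm's law: I = V / Z_total = (-49.31 + j12.2) / (3900 + j54.25) = -0.0126 + j0.003304 A.
Step 6 — Convert to polar: |I| = 0.01302 A, ∠I = 165.3°.

I = 0.01302∠165.3° A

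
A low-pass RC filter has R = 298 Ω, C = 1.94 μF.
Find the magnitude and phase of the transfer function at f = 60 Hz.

Step 1 — Angular frequency: ω = 2π·60 = 377 rad/s.
Step 2 — Transfer function: H(jω) = 1/(1 + jωRC).
Step 3 — Denominator: 1 + jωRC = 1 + j·377·298·1.94e-06 = 1 + j0.2179.
Step 4 — H = 0.9547 - j0.2081.
Step 5 — Magnitude: |H| = 0.9771 (-0.2 dB); phase: φ = -12.3°.

|H| = 0.9771 (-0.2 dB), φ = -12.3°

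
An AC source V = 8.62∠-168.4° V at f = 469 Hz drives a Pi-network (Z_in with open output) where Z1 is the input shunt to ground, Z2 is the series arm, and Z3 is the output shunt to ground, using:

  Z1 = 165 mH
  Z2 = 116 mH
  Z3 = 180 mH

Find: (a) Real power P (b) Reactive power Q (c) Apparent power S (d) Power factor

Step 1 — Angular frequency: ω = 2π·f = 2π·469 = 2947 rad/s.
Step 2 — Component impedances:
  Z1: Z = jωL = j·2947·0.165 = 0 + j486.2 Ω
  Z2: Z = jωL = j·2947·0.116 = 0 + j341.8 Ω
  Z3: Z = jωL = j·2947·0.18 = 0 + j530.4 Ω
Step 3 — With open output, the series arm Z2 and the output shunt Z3 appear in series to ground: Z2 + Z3 = 0 + j872.3 Ω.
Step 4 — Parallel with input shunt Z1: Z_in = Z1 || (Z2 + Z3) = 0 + j312.2 Ω = 312.2∠90.0° Ω.
Step 5 — Source phasor: V = 8.62∠-168.4° V = -8.444 - j1.733 V.
Step 6 — Current: I = V / Z = -0.005552 + j0.02705 A = 0.02761∠101.6° A.
Step 7 — Complex power: S = V·I* = 0 + j0.238 VA.
Step 8 — Real power: P = Re(S) = 0 W.
Step 9 — Reactive power: Q = Im(S) = 0.238 VAR.
Step 10 — Apparent power: |S| = 0.238 VA.
Step 11 — Power factor: PF = P/|S| = 0 (lagging).

(a) P = 0 W  (b) Q = 0.238 VAR  (c) S = 0.238 VA  (d) PF = 0 (lagging)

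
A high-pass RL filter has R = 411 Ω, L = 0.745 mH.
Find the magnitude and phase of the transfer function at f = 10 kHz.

Step 1 — Angular frequency: ω = 2π·1e+04 = 6.283e+04 rad/s.
Step 2 — Transfer function: H(jω) = jωL/(R + jωL).
Step 3 — Numerator jωL = j·46.81; denominator R + jωL = 411 + j46.81.
Step 4 — H = 0.01281 + j0.1124.
Step 5 — Magnitude: |H| = 0.1132 (-18.9 dB); phase: φ = 83.5°.

|H| = 0.1132 (-18.9 dB), φ = 83.5°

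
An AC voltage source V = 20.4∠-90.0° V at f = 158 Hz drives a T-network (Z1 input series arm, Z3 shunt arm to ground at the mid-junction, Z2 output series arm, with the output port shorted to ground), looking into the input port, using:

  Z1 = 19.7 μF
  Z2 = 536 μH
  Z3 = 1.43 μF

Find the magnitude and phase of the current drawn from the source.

Step 1 — Angular frequency: ω = 2π·f = 2π·158 = 992.7 rad/s.
Step 2 — Component impedances:
  Z1: Z = 1/(jωC) = -j/(ω·C) = 0 - j51.13 Ω
  Z2: Z = jωL = j·992.7·0.000536 = 0 + j0.5321 Ω
  Z3: Z = 1/(jωC) = -j/(ω·C) = 0 - j704.4 Ω
Step 3 — With the output port shorted to ground, the output series arm Z2 runs from the junction to ground; the shunt arm Z3 also runs from the junction to ground. They appear in parallel: Z3 || Z2 = 0 + j0.5325 Ω.
Step 4 — Series with input arm Z1: Z_in = Z1 + (Z3 || Z2) = 0 - j50.6 Ω = 50.6∠-90.0° Ω.
Step 5 — Source phasor: V = 20.4∠-90.0° V = 0 - j20.4 V.
Step 6 — Ohm's law: I = V / Z_total = (0 - j20.4) / (0 - j50.6) = 0.4032 A.
Step 7 — Convert to polar: |I| = 0.4032 A, ∠I = 0.0°.

I = 0.4032∠0.0° A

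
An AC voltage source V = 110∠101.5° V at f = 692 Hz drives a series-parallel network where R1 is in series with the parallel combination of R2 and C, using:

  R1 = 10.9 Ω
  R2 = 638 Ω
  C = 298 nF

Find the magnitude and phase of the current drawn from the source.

Step 1 — Angular frequency: ω = 2π·f = 2π·692 = 4348 rad/s.
Step 2 — Component impedances:
  R1: Z = R = 10.9 Ω
  R2: Z = R = 638 Ω
  C: Z = 1/(jωC) = -j/(ω·C) = 0 - j771.8 Ω
Step 3 — Parallel branch: R2 || C = 1/(1/R2 + 1/C) = 379 - j313.3 Ω.
Step 4 — Series with R1: Z_total = R1 + (R2 || C) = 389.9 - j313.3 Ω = 500.2∠-38.8° Ω.
Step 5 — Source phasor: V = 110∠101.5° V = -21.93 + j107.8 V.
Step 6 — Ohm's law: I = V / Z_total = (-21.93 + j107.8) / (389.9 - j313.3) = -0.1692 + j0.1405 A.
Step 7 — Convert to polar: |I| = 0.2199 A, ∠I = 140.3°.

I = 0.2199∠140.3° A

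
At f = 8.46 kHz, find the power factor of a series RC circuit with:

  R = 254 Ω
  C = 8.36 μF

Step 1 — Angular frequency: ω = 2π·f = 2π·8460 = 5.316e+04 rad/s.
Step 2 — Component impedances:
  R: Z = R = 254 Ω
  C: Z = 1/(jωC) = -j/(ω·C) = 0 - j2.25 Ω
Step 3 — Series combination: Z_total = R + C = 254 - j2.25 Ω = 254∠-0.5° Ω.
Step 4 — Power factor: PF = cos(φ) = Re(Z)/|Z| = 254/254 = 1.
Step 5 — Type: Im(Z) = -2.25 ⇒ leading (phase φ = -0.5°).

PF = 1 (leading, φ = -0.5°)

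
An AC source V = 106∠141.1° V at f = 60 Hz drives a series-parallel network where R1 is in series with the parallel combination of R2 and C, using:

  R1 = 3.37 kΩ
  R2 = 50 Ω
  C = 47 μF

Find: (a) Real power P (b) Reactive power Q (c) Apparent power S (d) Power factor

Step 1 — Angular frequency: ω = 2π·f = 2π·60 = 377 rad/s.
Step 2 — Component impedances:
  R1: Z = R = 3370 Ω
  R2: Z = R = 50 Ω
  C: Z = 1/(jωC) = -j/(ω·C) = 0 - j56.44 Ω
Step 3 — Parallel branch: R2 || C = 1/(1/R2 + 1/C) = 28.01 - j24.82 Ω.
Step 4 — Series with R1: Z_total = R1 + (R2 || C) = 3398 - j24.82 Ω = 3398∠-0.4° Ω.
Step 5 — Source phasor: V = 106∠141.1° V = -82.49 + j66.56 V.
Step 6 — Current: I = V / Z = -0.02442 + j0.01941 A = 0.03119∠141.5° A.
Step 7 — Complex power: S = V·I* = 3.306 - j0.02415 VA.
Step 8 — Real power: P = Re(S) = 3.306 W.
Step 9 — Reactive power: Q = Im(S) = -0.02415 VAR.
Step 10 — Apparent power: |S| = 3.307 VA.
Step 11 — Power factor: PF = P/|S| = 1 (leading).

(a) P = 3.306 W  (b) Q = -0.02415 VAR  (c) S = 3.307 VA  (d) PF = 1 (leading)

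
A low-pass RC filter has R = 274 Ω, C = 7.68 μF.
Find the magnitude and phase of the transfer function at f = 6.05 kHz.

Step 1 — Angular frequency: ω = 2π·6050 = 3.801e+04 rad/s.
Step 2 — Transfer function: H(jω) = 1/(1 + jωRC).
Step 3 — Denominator: 1 + jωRC = 1 + j·3.801e+04·274·7.68e-06 = 1 + j79.99.
Step 4 — H = 0.0001563 - j0.0125.
Step 5 — Magnitude: |H| = 0.0125 (-38.1 dB); phase: φ = -89.3°.

|H| = 0.0125 (-38.1 dB), φ = -89.3°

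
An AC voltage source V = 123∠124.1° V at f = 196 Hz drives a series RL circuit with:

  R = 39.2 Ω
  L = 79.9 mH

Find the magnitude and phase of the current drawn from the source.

Step 1 — Angular frequency: ω = 2π·f = 2π·196 = 1232 rad/s.
Step 2 — Component impedances:
  R: Z = R = 39.2 Ω
  L: Z = jωL = j·1232·0.0799 = 0 + j98.4 Ω
Step 3 — Series combination: Z_total = R + L = 39.2 + j98.4 Ω = 105.9∠68.3° Ω.
Step 4 — Source phasor: V = 123∠124.1° V = -68.96 + j101.9 V.
Step 5 — Ohm's law: I = V / Z_total = (-68.96 + j101.9) / (39.2 + j98.4) = 0.6524 + j0.9607 A.
Step 6 — Convert to polar: |I| = 1.161 A, ∠I = 55.8°.

I = 1.161∠55.8° A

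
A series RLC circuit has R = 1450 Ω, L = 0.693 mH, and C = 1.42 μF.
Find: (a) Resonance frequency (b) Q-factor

Step 1 — Resonance condition Im(Z)=0 gives ω₀ = 1/√(LC).
Step 2 — ω₀ = 1/√(0.000693·1.42e-06) = 3.188e+04 rad/s.
Step 3 — f₀ = ω₀/(2π) = 5074 Hz.
Step 4 — Series Q: Q = ω₀L/R = 3.188e+04·0.000693/1450 = 0.01524.

(a) f₀ = 5074 Hz  (b) Q = 0.01524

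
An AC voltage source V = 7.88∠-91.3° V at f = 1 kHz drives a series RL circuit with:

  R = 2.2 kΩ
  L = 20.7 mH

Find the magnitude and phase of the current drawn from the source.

Step 1 — Angular frequency: ω = 2π·f = 2π·1000 = 6283 rad/s.
Step 2 — Component impedances:
  R: Z = R = 2200 Ω
  L: Z = jωL = j·6283·0.0207 = 0 + j130.1 Ω
Step 3 — Series combination: Z_total = R + L = 2200 + j130.1 Ω = 2204∠3.4° Ω.
Step 4 — Source phasor: V = 7.88∠-91.3° V = -0.1788 - j7.878 V.
Step 5 — Ohm's law: I = V / Z_total = (-0.1788 - j7.878) / (2200 + j130.1) = -0.0002919 - j0.003564 A.
Step 6 — Convert to polar: |I| = 0.003576 A, ∠I = -94.7°.

I = 0.003576∠-94.7° A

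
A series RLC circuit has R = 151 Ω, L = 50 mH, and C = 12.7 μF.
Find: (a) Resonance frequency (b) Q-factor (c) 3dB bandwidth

Step 1 — Resonance: ω₀ = 1/√(LC) = 1/√(0.05·1.27e-05) = 1255 rad/s.
Step 2 — f₀ = ω₀/(2π) = 199.7 Hz.
Step 3 — Series Q: Q = ω₀L/R = 1255·0.05/151 = 0.4155.
Step 4 — Bandwidth: Δω = ω₀/Q = 3020 rad/s; BW = Δω/(2π) = 480.6 Hz.

(a) f₀ = 199.7 Hz  (b) Q = 0.4155  (c) BW = 480.6 Hz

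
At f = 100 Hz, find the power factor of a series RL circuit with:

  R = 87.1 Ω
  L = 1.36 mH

Step 1 — Angular frequency: ω = 2π·f = 2π·100 = 628.3 rad/s.
Step 2 — Component impedances:
  R: Z = R = 87.1 Ω
  L: Z = jωL = j·628.3·0.00136 = 0 + j0.8545 Ω
Step 3 — Series combination: Z_total = R + L = 87.1 + j0.8545 Ω = 87.1∠0.6° Ω.
Step 4 — Power factor: PF = cos(φ) = Re(Z)/|Z| = 87.1/87.1 = 1.
Step 5 — Type: Im(Z) = 0.8545 ⇒ lagging (phase φ = 0.6°).

PF = 1 (lagging, φ = 0.6°)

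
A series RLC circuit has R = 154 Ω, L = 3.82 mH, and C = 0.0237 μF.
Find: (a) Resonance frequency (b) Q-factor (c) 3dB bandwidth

Step 1 — Resonance condition Im(Z)=0 gives ω₀ = 1/√(LC).
Step 2 — ω₀ = 1/√(0.00382·2.37e-08) = 1.051e+05 rad/s.
Step 3 — f₀ = ω₀/(2π) = 1.673e+04 Hz.
Step 4 — Series Q: Q = ω₀L/R = 1.051e+05·0.00382/154 = 2.607.
Step 5 — 3dB bandwidth: Δω = ω₀/Q = 4.031e+04 rad/s; BW = Δω/(2π) = 6416 Hz.

(a) f₀ = 1.673e+04 Hz  (b) Q = 2.607  (c) BW = 6416 Hz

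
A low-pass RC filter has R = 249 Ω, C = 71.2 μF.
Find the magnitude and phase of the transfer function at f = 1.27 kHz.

Step 1 — Angular frequency: ω = 2π·1270 = 7980 rad/s.
Step 2 — Transfer function: H(jω) = 1/(1 + jωRC).
Step 3 — Denominator: 1 + jωRC = 1 + j·7980·249·7.12e-05 = 1 + j141.5.
Step 4 — H = 4.996e-05 - j0.007068.
Step 5 — Magnitude: |H| = 0.007068 (-43.0 dB); phase: φ = -89.6°.

|H| = 0.007068 (-43.0 dB), φ = -89.6°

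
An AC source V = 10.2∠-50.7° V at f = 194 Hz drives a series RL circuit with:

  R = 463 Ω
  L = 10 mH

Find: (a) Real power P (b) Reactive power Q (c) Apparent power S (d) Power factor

Step 1 — Angular frequency: ω = 2π·f = 2π·194 = 1219 rad/s.
Step 2 — Component impedances:
  R: Z = R = 463 Ω
  L: Z = jωL = j·1219·0.01 = 0 + j12.19 Ω
Step 3 — Series combination: Z_total = R + L = 463 + j12.19 Ω = 463.2∠1.5° Ω.
Step 4 — Source phasor: V = 10.2∠-50.7° V = 6.46 - j7.893 V.
Step 5 — Current: I = V / Z = 0.0135 - j0.0174 A = 0.02202∠-52.2° A.
Step 6 — Complex power: S = V·I* = 0.2246 + j0.005912 VA.
Step 7 — Real power: P = Re(S) = 0.2246 W.
Step 8 — Reactive power: Q = Im(S) = 0.005912 VAR.
Step 9 — Apparent power: |S| = 0.2246 VA.
Step 10 — Power factor: PF = P/|S| = 0.9997 (lagging).

(a) P = 0.2246 W  (b) Q = 0.005912 VAR  (c) S = 0.2246 VA  (d) PF = 0.9997 (lagging)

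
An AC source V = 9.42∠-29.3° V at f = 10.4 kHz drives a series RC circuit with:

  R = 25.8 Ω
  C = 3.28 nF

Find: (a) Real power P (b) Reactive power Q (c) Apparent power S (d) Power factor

Step 1 — Angular frequency: ω = 2π·f = 2π·1.04e+04 = 6.535e+04 rad/s.
Step 2 — Component impedances:
  R: Z = R = 25.8 Ω
  C: Z = 1/(jωC) = -j/(ω·C) = 0 - j4666 Ω
Step 3 — Series combination: Z_total = R + C = 25.8 - j4666 Ω = 4666∠-89.7° Ω.
Step 4 — Source phasor: V = 9.42∠-29.3° V = 8.215 - j4.61 V.
Step 5 — Current: I = V / Z = 0.0009978 + j0.001755 A = 0.002019∠60.4° A.
Step 6 — Complex power: S = V·I* = 0.0001052 - j0.01902 VA.
Step 7 — Real power: P = Re(S) = 0.0001052 W.
Step 8 — Reactive power: Q = Im(S) = -0.01902 VAR.
Step 9 — Apparent power: |S| = 0.01902 VA.
Step 10 — Power factor: PF = P/|S| = 0.00553 (leading).

(a) P = 0.0001052 W  (b) Q = -0.01902 VAR  (c) S = 0.01902 VA  (d) PF = 0.00553 (leading)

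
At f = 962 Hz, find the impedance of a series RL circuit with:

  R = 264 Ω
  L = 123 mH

Step 1 — Angular frequency: ω = 2π·f = 2π·962 = 6044 rad/s.
Step 2 — Component impedances:
  R: Z = R = 264 Ω
  L: Z = jωL = j·6044·0.123 = 0 + j743.5 Ω
Step 3 — Series combination: Z_total = R + L = 264 + j743.5 Ω = 788.9∠70.5° Ω.

Z = 264 + j743.5 Ω = 788.9∠70.5° Ω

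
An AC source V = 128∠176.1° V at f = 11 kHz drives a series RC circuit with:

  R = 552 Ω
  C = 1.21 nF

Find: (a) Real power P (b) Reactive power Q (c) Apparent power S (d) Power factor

Step 1 — Angular frequency: ω = 2π·f = 2π·1.1e+04 = 6.912e+04 rad/s.
Step 2 — Component impedances:
  R: Z = R = 552 Ω
  C: Z = 1/(jωC) = -j/(ω·C) = 0 - j1.196e+04 Ω
Step 3 — Series combination: Z_total = R + C = 552 - j1.196e+04 Ω = 1.197e+04∠-87.4° Ω.
Step 4 — Source phasor: V = 128∠176.1° V = -127.7 + j8.706 V.
Step 5 — Current: I = V / Z = -0.001218 - j0.01062 A = 0.01069∠-96.5° A.
Step 6 — Complex power: S = V·I* = 0.06312 - j1.367 VA.
Step 7 — Real power: P = Re(S) = 0.06312 W.
Step 8 — Reactive power: Q = Im(S) = -1.367 VAR.
Step 9 — Apparent power: |S| = 1.369 VA.
Step 10 — Power factor: PF = P/|S| = 0.04611 (leading).

(a) P = 0.06312 W  (b) Q = -1.367 VAR  (c) S = 1.369 VA  (d) PF = 0.04611 (leading)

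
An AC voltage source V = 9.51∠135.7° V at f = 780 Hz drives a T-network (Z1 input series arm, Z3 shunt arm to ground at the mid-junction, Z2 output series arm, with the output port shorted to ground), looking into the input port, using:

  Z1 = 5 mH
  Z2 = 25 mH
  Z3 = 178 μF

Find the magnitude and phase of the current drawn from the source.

Step 1 — Angular frequency: ω = 2π·f = 2π·780 = 4901 rad/s.
Step 2 — Component impedances:
  Z1: Z = jωL = j·4901·0.005 = 0 + j24.5 Ω
  Z2: Z = jωL = j·4901·0.025 = 0 + j122.5 Ω
  Z3: Z = 1/(jωC) = -j/(ω·C) = 0 - j1.146 Ω
Step 3 — With the output port shorted to ground, the output series arm Z2 runs from the junction to ground; the shunt arm Z3 also runs from the junction to ground. They appear in parallel: Z3 || Z2 = 0 - j1.157 Ω.
Step 4 — Series with input arm Z1: Z_in = Z1 + (Z3 || Z2) = 0 + j23.35 Ω = 23.35∠90.0° Ω.
Step 5 — Source phasor: V = 9.51∠135.7° V = -6.806 + j6.642 V.
Step 6 — Ohm's law: I = V / Z_total = (-6.806 + j6.642) / (0 + j23.35) = 0.2845 + j0.2915 A.
Step 7 — Convert to polar: |I| = 0.4073 A, ∠I = 45.7°.

I = 0.4073∠45.7° A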